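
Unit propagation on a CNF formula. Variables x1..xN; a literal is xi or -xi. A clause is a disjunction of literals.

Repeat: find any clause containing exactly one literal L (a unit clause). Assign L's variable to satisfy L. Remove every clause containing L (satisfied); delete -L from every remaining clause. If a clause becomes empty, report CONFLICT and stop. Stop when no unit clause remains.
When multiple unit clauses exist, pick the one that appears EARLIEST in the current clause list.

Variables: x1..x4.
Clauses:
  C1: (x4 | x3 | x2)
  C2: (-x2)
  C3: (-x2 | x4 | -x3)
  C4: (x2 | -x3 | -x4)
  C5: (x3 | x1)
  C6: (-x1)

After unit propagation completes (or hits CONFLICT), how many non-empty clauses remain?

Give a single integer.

Answer: 0

Derivation:
unit clause [-2] forces x2=F; simplify:
  drop 2 from [4, 3, 2] -> [4, 3]
  drop 2 from [2, -3, -4] -> [-3, -4]
  satisfied 2 clause(s); 4 remain; assigned so far: [2]
unit clause [-1] forces x1=F; simplify:
  drop 1 from [3, 1] -> [3]
  satisfied 1 clause(s); 3 remain; assigned so far: [1, 2]
unit clause [3] forces x3=T; simplify:
  drop -3 from [-3, -4] -> [-4]
  satisfied 2 clause(s); 1 remain; assigned so far: [1, 2, 3]
unit clause [-4] forces x4=F; simplify:
  satisfied 1 clause(s); 0 remain; assigned so far: [1, 2, 3, 4]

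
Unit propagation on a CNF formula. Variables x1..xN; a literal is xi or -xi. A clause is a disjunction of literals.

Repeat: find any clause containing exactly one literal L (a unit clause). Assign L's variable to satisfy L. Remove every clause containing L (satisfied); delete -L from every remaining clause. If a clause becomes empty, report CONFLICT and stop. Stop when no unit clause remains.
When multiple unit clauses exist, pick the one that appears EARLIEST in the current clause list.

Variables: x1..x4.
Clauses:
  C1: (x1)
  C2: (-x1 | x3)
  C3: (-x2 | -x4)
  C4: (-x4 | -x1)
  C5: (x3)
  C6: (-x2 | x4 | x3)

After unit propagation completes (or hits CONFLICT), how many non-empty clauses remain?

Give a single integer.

unit clause [1] forces x1=T; simplify:
  drop -1 from [-1, 3] -> [3]
  drop -1 from [-4, -1] -> [-4]
  satisfied 1 clause(s); 5 remain; assigned so far: [1]
unit clause [3] forces x3=T; simplify:
  satisfied 3 clause(s); 2 remain; assigned so far: [1, 3]
unit clause [-4] forces x4=F; simplify:
  satisfied 2 clause(s); 0 remain; assigned so far: [1, 3, 4]

Answer: 0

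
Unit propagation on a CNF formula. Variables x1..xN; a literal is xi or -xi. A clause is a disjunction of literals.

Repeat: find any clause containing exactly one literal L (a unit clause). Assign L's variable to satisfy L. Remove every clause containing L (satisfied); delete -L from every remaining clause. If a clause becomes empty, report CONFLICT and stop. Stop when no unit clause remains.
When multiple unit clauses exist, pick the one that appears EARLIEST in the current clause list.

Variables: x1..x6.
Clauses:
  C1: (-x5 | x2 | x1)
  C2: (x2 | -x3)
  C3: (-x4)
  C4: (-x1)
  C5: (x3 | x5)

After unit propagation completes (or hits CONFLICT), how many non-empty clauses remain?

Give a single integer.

Answer: 3

Derivation:
unit clause [-4] forces x4=F; simplify:
  satisfied 1 clause(s); 4 remain; assigned so far: [4]
unit clause [-1] forces x1=F; simplify:
  drop 1 from [-5, 2, 1] -> [-5, 2]
  satisfied 1 clause(s); 3 remain; assigned so far: [1, 4]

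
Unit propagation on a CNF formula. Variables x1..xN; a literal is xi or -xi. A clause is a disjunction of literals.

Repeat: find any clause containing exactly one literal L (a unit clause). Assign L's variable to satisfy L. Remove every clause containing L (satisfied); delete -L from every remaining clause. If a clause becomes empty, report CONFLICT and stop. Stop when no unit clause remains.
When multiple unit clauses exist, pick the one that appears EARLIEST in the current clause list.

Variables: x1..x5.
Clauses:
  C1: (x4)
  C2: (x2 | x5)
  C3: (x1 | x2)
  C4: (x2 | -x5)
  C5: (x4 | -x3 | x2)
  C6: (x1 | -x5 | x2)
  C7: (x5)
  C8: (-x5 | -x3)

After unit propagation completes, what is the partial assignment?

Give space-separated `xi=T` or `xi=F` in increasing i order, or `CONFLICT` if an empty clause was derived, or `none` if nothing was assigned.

Answer: x2=T x3=F x4=T x5=T

Derivation:
unit clause [4] forces x4=T; simplify:
  satisfied 2 clause(s); 6 remain; assigned so far: [4]
unit clause [5] forces x5=T; simplify:
  drop -5 from [2, -5] -> [2]
  drop -5 from [1, -5, 2] -> [1, 2]
  drop -5 from [-5, -3] -> [-3]
  satisfied 2 clause(s); 4 remain; assigned so far: [4, 5]
unit clause [2] forces x2=T; simplify:
  satisfied 3 clause(s); 1 remain; assigned so far: [2, 4, 5]
unit clause [-3] forces x3=F; simplify:
  satisfied 1 clause(s); 0 remain; assigned so far: [2, 3, 4, 5]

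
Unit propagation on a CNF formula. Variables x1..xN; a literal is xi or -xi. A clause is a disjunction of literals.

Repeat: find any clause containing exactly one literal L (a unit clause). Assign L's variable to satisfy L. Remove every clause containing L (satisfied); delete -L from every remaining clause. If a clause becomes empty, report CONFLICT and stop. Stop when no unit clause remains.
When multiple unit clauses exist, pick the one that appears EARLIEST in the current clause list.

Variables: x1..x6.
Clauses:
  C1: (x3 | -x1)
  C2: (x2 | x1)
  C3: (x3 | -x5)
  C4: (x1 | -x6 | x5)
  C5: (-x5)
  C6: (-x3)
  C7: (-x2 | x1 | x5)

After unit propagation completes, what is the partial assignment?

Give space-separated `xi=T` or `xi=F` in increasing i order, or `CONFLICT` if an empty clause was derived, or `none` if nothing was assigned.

unit clause [-5] forces x5=F; simplify:
  drop 5 from [1, -6, 5] -> [1, -6]
  drop 5 from [-2, 1, 5] -> [-2, 1]
  satisfied 2 clause(s); 5 remain; assigned so far: [5]
unit clause [-3] forces x3=F; simplify:
  drop 3 from [3, -1] -> [-1]
  satisfied 1 clause(s); 4 remain; assigned so far: [3, 5]
unit clause [-1] forces x1=F; simplify:
  drop 1 from [2, 1] -> [2]
  drop 1 from [1, -6] -> [-6]
  drop 1 from [-2, 1] -> [-2]
  satisfied 1 clause(s); 3 remain; assigned so far: [1, 3, 5]
unit clause [2] forces x2=T; simplify:
  drop -2 from [-2] -> [] (empty!)
  satisfied 1 clause(s); 2 remain; assigned so far: [1, 2, 3, 5]
CONFLICT (empty clause)

Answer: CONFLICT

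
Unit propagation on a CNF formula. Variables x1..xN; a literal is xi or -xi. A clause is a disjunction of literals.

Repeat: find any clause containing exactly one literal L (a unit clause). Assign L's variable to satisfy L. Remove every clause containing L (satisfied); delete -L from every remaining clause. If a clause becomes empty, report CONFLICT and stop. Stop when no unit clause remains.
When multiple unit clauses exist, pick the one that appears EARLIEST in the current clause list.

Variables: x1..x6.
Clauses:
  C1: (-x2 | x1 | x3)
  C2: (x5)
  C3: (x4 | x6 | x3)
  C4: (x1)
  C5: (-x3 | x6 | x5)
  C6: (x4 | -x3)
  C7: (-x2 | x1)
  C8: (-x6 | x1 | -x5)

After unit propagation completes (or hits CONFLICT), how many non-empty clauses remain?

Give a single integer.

Answer: 2

Derivation:
unit clause [5] forces x5=T; simplify:
  drop -5 from [-6, 1, -5] -> [-6, 1]
  satisfied 2 clause(s); 6 remain; assigned so far: [5]
unit clause [1] forces x1=T; simplify:
  satisfied 4 clause(s); 2 remain; assigned so far: [1, 5]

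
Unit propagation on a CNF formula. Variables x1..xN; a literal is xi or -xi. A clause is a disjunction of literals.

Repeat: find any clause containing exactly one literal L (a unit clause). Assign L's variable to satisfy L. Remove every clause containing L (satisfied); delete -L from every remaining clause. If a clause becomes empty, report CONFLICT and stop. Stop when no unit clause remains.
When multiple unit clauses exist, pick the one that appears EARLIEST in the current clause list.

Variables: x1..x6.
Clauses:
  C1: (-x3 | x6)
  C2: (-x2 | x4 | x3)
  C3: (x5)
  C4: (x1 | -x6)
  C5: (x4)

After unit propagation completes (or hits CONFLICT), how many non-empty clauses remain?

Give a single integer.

unit clause [5] forces x5=T; simplify:
  satisfied 1 clause(s); 4 remain; assigned so far: [5]
unit clause [4] forces x4=T; simplify:
  satisfied 2 clause(s); 2 remain; assigned so far: [4, 5]

Answer: 2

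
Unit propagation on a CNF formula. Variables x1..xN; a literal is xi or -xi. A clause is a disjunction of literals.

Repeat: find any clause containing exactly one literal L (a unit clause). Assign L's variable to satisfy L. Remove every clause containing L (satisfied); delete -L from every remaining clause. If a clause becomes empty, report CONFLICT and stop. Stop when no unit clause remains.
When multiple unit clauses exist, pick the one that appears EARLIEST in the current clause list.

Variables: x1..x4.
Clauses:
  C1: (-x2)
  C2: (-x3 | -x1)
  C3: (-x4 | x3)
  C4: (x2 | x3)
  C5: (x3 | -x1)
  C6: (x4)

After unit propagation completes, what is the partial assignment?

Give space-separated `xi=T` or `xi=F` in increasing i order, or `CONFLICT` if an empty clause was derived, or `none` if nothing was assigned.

Answer: x1=F x2=F x3=T x4=T

Derivation:
unit clause [-2] forces x2=F; simplify:
  drop 2 from [2, 3] -> [3]
  satisfied 1 clause(s); 5 remain; assigned so far: [2]
unit clause [3] forces x3=T; simplify:
  drop -3 from [-3, -1] -> [-1]
  satisfied 3 clause(s); 2 remain; assigned so far: [2, 3]
unit clause [-1] forces x1=F; simplify:
  satisfied 1 clause(s); 1 remain; assigned so far: [1, 2, 3]
unit clause [4] forces x4=T; simplify:
  satisfied 1 clause(s); 0 remain; assigned so far: [1, 2, 3, 4]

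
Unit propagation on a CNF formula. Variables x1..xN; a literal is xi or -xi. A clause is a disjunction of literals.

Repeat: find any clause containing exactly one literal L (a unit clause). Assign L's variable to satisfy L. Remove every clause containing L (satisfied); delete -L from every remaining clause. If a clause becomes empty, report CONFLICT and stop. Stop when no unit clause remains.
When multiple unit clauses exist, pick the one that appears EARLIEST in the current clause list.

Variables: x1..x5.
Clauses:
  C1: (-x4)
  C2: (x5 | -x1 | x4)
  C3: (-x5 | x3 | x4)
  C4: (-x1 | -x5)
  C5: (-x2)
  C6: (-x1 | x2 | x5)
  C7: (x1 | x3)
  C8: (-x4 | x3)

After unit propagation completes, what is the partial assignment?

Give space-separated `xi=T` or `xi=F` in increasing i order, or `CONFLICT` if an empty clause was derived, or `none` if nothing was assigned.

Answer: x2=F x4=F

Derivation:
unit clause [-4] forces x4=F; simplify:
  drop 4 from [5, -1, 4] -> [5, -1]
  drop 4 from [-5, 3, 4] -> [-5, 3]
  satisfied 2 clause(s); 6 remain; assigned so far: [4]
unit clause [-2] forces x2=F; simplify:
  drop 2 from [-1, 2, 5] -> [-1, 5]
  satisfied 1 clause(s); 5 remain; assigned so far: [2, 4]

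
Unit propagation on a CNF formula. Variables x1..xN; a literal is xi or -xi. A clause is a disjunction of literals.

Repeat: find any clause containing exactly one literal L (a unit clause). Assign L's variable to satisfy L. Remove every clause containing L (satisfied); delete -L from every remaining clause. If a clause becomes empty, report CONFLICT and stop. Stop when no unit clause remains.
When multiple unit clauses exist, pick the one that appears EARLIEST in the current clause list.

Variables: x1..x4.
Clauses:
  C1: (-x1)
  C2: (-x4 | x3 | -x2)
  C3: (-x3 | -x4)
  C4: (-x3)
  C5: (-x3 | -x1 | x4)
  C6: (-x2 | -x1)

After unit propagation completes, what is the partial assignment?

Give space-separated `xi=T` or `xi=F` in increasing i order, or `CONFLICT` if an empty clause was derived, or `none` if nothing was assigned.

Answer: x1=F x3=F

Derivation:
unit clause [-1] forces x1=F; simplify:
  satisfied 3 clause(s); 3 remain; assigned so far: [1]
unit clause [-3] forces x3=F; simplify:
  drop 3 from [-4, 3, -2] -> [-4, -2]
  satisfied 2 clause(s); 1 remain; assigned so far: [1, 3]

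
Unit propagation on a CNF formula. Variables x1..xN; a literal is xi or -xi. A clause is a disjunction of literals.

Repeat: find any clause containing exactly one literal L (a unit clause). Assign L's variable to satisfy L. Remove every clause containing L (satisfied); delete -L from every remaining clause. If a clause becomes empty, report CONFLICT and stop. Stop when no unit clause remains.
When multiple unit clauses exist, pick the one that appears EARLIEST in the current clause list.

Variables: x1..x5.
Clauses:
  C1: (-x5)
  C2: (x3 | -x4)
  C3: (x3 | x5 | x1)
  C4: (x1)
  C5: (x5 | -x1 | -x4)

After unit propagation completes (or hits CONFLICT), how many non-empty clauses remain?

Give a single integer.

Answer: 0

Derivation:
unit clause [-5] forces x5=F; simplify:
  drop 5 from [3, 5, 1] -> [3, 1]
  drop 5 from [5, -1, -4] -> [-1, -4]
  satisfied 1 clause(s); 4 remain; assigned so far: [5]
unit clause [1] forces x1=T; simplify:
  drop -1 from [-1, -4] -> [-4]
  satisfied 2 clause(s); 2 remain; assigned so far: [1, 5]
unit clause [-4] forces x4=F; simplify:
  satisfied 2 clause(s); 0 remain; assigned so far: [1, 4, 5]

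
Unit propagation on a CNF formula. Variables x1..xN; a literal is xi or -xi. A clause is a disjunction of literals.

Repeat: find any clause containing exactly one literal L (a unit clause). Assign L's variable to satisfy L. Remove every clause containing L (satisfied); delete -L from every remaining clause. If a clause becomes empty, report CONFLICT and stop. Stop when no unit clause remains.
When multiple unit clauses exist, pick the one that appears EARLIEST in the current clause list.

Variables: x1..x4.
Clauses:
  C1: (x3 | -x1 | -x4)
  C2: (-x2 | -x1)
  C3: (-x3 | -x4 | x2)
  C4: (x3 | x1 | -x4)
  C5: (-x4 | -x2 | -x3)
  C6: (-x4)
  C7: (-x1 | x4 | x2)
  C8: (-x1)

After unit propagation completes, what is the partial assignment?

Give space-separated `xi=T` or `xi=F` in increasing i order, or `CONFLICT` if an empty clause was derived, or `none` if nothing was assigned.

unit clause [-4] forces x4=F; simplify:
  drop 4 from [-1, 4, 2] -> [-1, 2]
  satisfied 5 clause(s); 3 remain; assigned so far: [4]
unit clause [-1] forces x1=F; simplify:
  satisfied 3 clause(s); 0 remain; assigned so far: [1, 4]

Answer: x1=F x4=F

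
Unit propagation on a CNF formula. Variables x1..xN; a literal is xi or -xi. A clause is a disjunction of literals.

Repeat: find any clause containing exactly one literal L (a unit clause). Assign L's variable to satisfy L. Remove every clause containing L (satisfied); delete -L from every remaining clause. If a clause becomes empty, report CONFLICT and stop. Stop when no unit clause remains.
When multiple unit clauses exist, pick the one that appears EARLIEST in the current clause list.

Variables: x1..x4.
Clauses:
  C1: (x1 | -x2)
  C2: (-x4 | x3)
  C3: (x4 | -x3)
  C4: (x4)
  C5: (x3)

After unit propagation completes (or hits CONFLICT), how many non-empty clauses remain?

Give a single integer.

Answer: 1

Derivation:
unit clause [4] forces x4=T; simplify:
  drop -4 from [-4, 3] -> [3]
  satisfied 2 clause(s); 3 remain; assigned so far: [4]
unit clause [3] forces x3=T; simplify:
  satisfied 2 clause(s); 1 remain; assigned so far: [3, 4]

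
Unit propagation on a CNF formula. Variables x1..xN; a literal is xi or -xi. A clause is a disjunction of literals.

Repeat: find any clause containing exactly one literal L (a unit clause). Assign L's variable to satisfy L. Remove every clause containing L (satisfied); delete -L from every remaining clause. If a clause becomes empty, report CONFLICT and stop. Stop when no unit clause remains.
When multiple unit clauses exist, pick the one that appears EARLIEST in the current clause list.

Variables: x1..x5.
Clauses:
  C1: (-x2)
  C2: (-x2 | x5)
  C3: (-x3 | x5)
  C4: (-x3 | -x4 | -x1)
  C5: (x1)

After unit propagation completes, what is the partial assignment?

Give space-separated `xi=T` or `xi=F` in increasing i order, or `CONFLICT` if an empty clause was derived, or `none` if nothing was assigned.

unit clause [-2] forces x2=F; simplify:
  satisfied 2 clause(s); 3 remain; assigned so far: [2]
unit clause [1] forces x1=T; simplify:
  drop -1 from [-3, -4, -1] -> [-3, -4]
  satisfied 1 clause(s); 2 remain; assigned so far: [1, 2]

Answer: x1=T x2=F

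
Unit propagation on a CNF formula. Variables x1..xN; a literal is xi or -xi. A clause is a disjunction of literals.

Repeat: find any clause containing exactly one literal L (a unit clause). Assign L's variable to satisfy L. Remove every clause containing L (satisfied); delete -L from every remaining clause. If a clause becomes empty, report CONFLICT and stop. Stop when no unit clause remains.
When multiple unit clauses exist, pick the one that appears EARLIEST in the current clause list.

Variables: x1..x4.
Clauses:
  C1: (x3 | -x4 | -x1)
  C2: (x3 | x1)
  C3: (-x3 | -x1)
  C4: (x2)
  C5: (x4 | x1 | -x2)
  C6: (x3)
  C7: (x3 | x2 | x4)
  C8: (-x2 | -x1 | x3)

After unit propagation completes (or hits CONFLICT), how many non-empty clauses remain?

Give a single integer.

Answer: 0

Derivation:
unit clause [2] forces x2=T; simplify:
  drop -2 from [4, 1, -2] -> [4, 1]
  drop -2 from [-2, -1, 3] -> [-1, 3]
  satisfied 2 clause(s); 6 remain; assigned so far: [2]
unit clause [3] forces x3=T; simplify:
  drop -3 from [-3, -1] -> [-1]
  satisfied 4 clause(s); 2 remain; assigned so far: [2, 3]
unit clause [-1] forces x1=F; simplify:
  drop 1 from [4, 1] -> [4]
  satisfied 1 clause(s); 1 remain; assigned so far: [1, 2, 3]
unit clause [4] forces x4=T; simplify:
  satisfied 1 clause(s); 0 remain; assigned so far: [1, 2, 3, 4]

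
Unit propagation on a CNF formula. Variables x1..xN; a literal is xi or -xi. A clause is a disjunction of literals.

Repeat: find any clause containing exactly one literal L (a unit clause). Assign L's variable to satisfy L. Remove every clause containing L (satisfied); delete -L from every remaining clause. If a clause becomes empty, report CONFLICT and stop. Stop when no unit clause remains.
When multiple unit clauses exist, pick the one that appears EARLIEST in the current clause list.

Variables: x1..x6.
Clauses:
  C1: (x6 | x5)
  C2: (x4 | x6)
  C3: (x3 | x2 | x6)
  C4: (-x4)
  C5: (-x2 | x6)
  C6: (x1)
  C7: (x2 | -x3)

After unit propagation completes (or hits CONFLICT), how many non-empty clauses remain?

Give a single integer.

unit clause [-4] forces x4=F; simplify:
  drop 4 from [4, 6] -> [6]
  satisfied 1 clause(s); 6 remain; assigned so far: [4]
unit clause [6] forces x6=T; simplify:
  satisfied 4 clause(s); 2 remain; assigned so far: [4, 6]
unit clause [1] forces x1=T; simplify:
  satisfied 1 clause(s); 1 remain; assigned so far: [1, 4, 6]

Answer: 1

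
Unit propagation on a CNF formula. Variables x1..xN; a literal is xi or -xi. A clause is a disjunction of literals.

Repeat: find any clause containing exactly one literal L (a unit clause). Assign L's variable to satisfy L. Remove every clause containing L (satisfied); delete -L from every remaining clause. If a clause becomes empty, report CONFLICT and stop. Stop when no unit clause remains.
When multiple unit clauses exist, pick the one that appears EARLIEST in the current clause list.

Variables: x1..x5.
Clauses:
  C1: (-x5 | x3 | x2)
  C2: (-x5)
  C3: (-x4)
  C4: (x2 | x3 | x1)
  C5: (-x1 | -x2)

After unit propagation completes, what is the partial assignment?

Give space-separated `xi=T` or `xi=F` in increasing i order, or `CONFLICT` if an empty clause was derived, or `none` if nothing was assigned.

Answer: x4=F x5=F

Derivation:
unit clause [-5] forces x5=F; simplify:
  satisfied 2 clause(s); 3 remain; assigned so far: [5]
unit clause [-4] forces x4=F; simplify:
  satisfied 1 clause(s); 2 remain; assigned so far: [4, 5]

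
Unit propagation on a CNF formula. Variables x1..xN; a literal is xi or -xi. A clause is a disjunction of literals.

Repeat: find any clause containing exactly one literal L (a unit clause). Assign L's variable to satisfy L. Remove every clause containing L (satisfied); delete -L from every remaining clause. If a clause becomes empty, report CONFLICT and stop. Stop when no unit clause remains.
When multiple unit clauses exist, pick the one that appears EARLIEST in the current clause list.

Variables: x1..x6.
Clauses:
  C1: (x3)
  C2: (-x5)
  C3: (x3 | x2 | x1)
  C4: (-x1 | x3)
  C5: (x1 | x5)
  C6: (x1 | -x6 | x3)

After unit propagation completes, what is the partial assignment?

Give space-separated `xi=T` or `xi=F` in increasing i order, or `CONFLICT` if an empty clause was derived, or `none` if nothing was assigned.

Answer: x1=T x3=T x5=F

Derivation:
unit clause [3] forces x3=T; simplify:
  satisfied 4 clause(s); 2 remain; assigned so far: [3]
unit clause [-5] forces x5=F; simplify:
  drop 5 from [1, 5] -> [1]
  satisfied 1 clause(s); 1 remain; assigned so far: [3, 5]
unit clause [1] forces x1=T; simplify:
  satisfied 1 clause(s); 0 remain; assigned so far: [1, 3, 5]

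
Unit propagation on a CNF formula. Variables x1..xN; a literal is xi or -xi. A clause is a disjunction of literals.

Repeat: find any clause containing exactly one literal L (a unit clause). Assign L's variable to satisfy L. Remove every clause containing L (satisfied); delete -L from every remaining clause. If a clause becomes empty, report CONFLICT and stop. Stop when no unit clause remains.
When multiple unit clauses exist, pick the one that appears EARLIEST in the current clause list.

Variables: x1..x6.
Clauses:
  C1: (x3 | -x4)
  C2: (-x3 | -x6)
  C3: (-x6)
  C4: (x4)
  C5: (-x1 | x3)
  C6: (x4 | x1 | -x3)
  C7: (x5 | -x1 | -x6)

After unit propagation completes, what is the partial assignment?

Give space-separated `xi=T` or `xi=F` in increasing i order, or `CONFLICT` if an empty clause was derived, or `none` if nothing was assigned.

Answer: x3=T x4=T x6=F

Derivation:
unit clause [-6] forces x6=F; simplify:
  satisfied 3 clause(s); 4 remain; assigned so far: [6]
unit clause [4] forces x4=T; simplify:
  drop -4 from [3, -4] -> [3]
  satisfied 2 clause(s); 2 remain; assigned so far: [4, 6]
unit clause [3] forces x3=T; simplify:
  satisfied 2 clause(s); 0 remain; assigned so far: [3, 4, 6]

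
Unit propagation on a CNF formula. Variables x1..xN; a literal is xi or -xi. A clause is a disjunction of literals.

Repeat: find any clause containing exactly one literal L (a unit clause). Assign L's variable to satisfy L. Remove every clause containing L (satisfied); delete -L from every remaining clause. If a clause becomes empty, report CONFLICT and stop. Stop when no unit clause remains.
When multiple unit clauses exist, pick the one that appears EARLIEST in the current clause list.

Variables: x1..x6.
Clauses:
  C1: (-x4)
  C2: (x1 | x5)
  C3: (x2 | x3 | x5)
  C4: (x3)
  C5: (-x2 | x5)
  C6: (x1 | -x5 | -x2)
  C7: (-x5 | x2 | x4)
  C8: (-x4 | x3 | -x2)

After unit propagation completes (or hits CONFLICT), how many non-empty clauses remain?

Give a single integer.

Answer: 4

Derivation:
unit clause [-4] forces x4=F; simplify:
  drop 4 from [-5, 2, 4] -> [-5, 2]
  satisfied 2 clause(s); 6 remain; assigned so far: [4]
unit clause [3] forces x3=T; simplify:
  satisfied 2 clause(s); 4 remain; assigned so far: [3, 4]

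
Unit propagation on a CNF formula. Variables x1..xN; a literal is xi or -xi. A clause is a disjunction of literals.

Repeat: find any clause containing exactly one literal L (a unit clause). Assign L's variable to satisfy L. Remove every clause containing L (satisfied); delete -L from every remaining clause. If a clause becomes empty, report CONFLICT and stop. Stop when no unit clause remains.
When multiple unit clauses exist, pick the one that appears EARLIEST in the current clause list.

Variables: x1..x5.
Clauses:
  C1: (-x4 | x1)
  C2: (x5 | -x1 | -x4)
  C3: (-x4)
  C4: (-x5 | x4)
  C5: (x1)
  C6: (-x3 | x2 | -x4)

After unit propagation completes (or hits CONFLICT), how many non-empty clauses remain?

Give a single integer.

unit clause [-4] forces x4=F; simplify:
  drop 4 from [-5, 4] -> [-5]
  satisfied 4 clause(s); 2 remain; assigned so far: [4]
unit clause [-5] forces x5=F; simplify:
  satisfied 1 clause(s); 1 remain; assigned so far: [4, 5]
unit clause [1] forces x1=T; simplify:
  satisfied 1 clause(s); 0 remain; assigned so far: [1, 4, 5]

Answer: 0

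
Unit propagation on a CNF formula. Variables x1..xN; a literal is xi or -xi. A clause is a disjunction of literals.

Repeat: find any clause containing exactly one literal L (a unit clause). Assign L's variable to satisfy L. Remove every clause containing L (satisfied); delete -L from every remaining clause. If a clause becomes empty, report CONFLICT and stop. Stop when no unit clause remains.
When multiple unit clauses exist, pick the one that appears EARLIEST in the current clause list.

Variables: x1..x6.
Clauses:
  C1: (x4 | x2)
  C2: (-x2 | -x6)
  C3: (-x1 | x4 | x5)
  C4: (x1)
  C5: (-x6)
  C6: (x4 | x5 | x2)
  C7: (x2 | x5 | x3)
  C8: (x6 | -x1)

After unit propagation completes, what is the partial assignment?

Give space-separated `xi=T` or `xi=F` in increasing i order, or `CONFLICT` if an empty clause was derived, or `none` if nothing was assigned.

Answer: CONFLICT

Derivation:
unit clause [1] forces x1=T; simplify:
  drop -1 from [-1, 4, 5] -> [4, 5]
  drop -1 from [6, -1] -> [6]
  satisfied 1 clause(s); 7 remain; assigned so far: [1]
unit clause [-6] forces x6=F; simplify:
  drop 6 from [6] -> [] (empty!)
  satisfied 2 clause(s); 5 remain; assigned so far: [1, 6]
CONFLICT (empty clause)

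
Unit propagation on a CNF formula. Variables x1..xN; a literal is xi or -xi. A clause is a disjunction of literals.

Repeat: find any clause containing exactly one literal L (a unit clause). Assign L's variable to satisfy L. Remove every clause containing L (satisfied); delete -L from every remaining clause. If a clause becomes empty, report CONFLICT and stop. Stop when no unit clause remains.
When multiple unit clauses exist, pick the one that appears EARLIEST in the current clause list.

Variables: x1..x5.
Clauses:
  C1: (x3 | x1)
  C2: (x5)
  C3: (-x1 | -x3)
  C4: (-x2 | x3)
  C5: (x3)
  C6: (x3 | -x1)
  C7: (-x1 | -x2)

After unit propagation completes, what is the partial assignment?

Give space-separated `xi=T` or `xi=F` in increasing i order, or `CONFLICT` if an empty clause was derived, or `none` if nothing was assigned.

unit clause [5] forces x5=T; simplify:
  satisfied 1 clause(s); 6 remain; assigned so far: [5]
unit clause [3] forces x3=T; simplify:
  drop -3 from [-1, -3] -> [-1]
  satisfied 4 clause(s); 2 remain; assigned so far: [3, 5]
unit clause [-1] forces x1=F; simplify:
  satisfied 2 clause(s); 0 remain; assigned so far: [1, 3, 5]

Answer: x1=F x3=T x5=T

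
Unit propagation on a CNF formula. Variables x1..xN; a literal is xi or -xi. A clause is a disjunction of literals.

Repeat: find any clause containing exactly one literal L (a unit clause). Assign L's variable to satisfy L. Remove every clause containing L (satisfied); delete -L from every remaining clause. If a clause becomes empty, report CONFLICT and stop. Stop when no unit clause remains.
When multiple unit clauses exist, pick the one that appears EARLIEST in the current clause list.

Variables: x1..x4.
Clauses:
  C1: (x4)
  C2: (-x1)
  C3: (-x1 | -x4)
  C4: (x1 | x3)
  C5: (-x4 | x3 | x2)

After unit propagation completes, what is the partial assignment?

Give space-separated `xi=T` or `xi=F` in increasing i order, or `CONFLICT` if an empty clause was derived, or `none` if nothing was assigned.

unit clause [4] forces x4=T; simplify:
  drop -4 from [-1, -4] -> [-1]
  drop -4 from [-4, 3, 2] -> [3, 2]
  satisfied 1 clause(s); 4 remain; assigned so far: [4]
unit clause [-1] forces x1=F; simplify:
  drop 1 from [1, 3] -> [3]
  satisfied 2 clause(s); 2 remain; assigned so far: [1, 4]
unit clause [3] forces x3=T; simplify:
  satisfied 2 clause(s); 0 remain; assigned so far: [1, 3, 4]

Answer: x1=F x3=T x4=T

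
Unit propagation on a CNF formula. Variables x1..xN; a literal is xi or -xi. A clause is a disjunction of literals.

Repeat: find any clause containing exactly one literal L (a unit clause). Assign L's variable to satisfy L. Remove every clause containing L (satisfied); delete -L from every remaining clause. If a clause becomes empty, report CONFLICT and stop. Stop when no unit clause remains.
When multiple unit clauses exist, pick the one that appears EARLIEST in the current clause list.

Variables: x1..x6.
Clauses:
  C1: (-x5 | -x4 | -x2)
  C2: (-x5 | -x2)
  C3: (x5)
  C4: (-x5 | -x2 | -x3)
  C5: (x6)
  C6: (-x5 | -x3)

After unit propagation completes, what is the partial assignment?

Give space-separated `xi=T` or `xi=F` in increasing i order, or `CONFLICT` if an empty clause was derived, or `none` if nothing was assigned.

unit clause [5] forces x5=T; simplify:
  drop -5 from [-5, -4, -2] -> [-4, -2]
  drop -5 from [-5, -2] -> [-2]
  drop -5 from [-5, -2, -3] -> [-2, -3]
  drop -5 from [-5, -3] -> [-3]
  satisfied 1 clause(s); 5 remain; assigned so far: [5]
unit clause [-2] forces x2=F; simplify:
  satisfied 3 clause(s); 2 remain; assigned so far: [2, 5]
unit clause [6] forces x6=T; simplify:
  satisfied 1 clause(s); 1 remain; assigned so far: [2, 5, 6]
unit clause [-3] forces x3=F; simplify:
  satisfied 1 clause(s); 0 remain; assigned so far: [2, 3, 5, 6]

Answer: x2=F x3=F x5=T x6=T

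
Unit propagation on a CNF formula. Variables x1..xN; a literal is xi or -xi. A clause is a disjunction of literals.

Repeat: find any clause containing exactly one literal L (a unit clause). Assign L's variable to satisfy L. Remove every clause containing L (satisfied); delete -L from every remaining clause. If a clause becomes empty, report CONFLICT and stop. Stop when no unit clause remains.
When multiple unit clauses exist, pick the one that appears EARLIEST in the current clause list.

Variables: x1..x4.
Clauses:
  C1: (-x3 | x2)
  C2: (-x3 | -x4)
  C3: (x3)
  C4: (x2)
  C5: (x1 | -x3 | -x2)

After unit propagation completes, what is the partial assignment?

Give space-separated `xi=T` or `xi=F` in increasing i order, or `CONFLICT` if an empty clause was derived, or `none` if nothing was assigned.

unit clause [3] forces x3=T; simplify:
  drop -3 from [-3, 2] -> [2]
  drop -3 from [-3, -4] -> [-4]
  drop -3 from [1, -3, -2] -> [1, -2]
  satisfied 1 clause(s); 4 remain; assigned so far: [3]
unit clause [2] forces x2=T; simplify:
  drop -2 from [1, -2] -> [1]
  satisfied 2 clause(s); 2 remain; assigned so far: [2, 3]
unit clause [-4] forces x4=F; simplify:
  satisfied 1 clause(s); 1 remain; assigned so far: [2, 3, 4]
unit clause [1] forces x1=T; simplify:
  satisfied 1 clause(s); 0 remain; assigned so far: [1, 2, 3, 4]

Answer: x1=T x2=T x3=T x4=F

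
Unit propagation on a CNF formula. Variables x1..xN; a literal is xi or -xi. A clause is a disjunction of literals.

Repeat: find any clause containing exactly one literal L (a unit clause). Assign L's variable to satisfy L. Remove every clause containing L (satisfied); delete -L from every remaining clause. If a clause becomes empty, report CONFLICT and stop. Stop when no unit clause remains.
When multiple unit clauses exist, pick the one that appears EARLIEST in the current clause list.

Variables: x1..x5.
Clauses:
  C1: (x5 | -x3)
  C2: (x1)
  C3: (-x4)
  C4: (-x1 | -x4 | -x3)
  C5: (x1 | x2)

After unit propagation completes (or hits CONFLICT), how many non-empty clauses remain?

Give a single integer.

Answer: 1

Derivation:
unit clause [1] forces x1=T; simplify:
  drop -1 from [-1, -4, -3] -> [-4, -3]
  satisfied 2 clause(s); 3 remain; assigned so far: [1]
unit clause [-4] forces x4=F; simplify:
  satisfied 2 clause(s); 1 remain; assigned so far: [1, 4]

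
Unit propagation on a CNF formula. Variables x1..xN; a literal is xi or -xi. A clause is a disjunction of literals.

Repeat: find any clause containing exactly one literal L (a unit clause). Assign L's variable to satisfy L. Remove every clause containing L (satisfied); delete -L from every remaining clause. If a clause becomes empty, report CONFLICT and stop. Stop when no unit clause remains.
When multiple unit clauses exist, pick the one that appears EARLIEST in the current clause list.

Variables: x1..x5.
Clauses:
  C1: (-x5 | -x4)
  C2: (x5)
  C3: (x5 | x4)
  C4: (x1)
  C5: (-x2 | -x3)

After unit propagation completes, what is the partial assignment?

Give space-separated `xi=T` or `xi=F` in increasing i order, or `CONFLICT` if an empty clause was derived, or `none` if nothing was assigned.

Answer: x1=T x4=F x5=T

Derivation:
unit clause [5] forces x5=T; simplify:
  drop -5 from [-5, -4] -> [-4]
  satisfied 2 clause(s); 3 remain; assigned so far: [5]
unit clause [-4] forces x4=F; simplify:
  satisfied 1 clause(s); 2 remain; assigned so far: [4, 5]
unit clause [1] forces x1=T; simplify:
  satisfied 1 clause(s); 1 remain; assigned so far: [1, 4, 5]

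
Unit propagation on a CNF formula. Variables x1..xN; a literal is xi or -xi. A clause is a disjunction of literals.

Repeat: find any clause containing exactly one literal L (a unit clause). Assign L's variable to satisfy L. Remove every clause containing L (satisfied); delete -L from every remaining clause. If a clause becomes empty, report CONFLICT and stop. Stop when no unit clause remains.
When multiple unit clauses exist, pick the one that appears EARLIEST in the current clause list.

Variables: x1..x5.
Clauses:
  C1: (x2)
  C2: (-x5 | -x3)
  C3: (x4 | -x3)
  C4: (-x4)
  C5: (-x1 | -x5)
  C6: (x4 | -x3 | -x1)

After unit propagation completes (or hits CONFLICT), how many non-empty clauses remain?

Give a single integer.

unit clause [2] forces x2=T; simplify:
  satisfied 1 clause(s); 5 remain; assigned so far: [2]
unit clause [-4] forces x4=F; simplify:
  drop 4 from [4, -3] -> [-3]
  drop 4 from [4, -3, -1] -> [-3, -1]
  satisfied 1 clause(s); 4 remain; assigned so far: [2, 4]
unit clause [-3] forces x3=F; simplify:
  satisfied 3 clause(s); 1 remain; assigned so far: [2, 3, 4]

Answer: 1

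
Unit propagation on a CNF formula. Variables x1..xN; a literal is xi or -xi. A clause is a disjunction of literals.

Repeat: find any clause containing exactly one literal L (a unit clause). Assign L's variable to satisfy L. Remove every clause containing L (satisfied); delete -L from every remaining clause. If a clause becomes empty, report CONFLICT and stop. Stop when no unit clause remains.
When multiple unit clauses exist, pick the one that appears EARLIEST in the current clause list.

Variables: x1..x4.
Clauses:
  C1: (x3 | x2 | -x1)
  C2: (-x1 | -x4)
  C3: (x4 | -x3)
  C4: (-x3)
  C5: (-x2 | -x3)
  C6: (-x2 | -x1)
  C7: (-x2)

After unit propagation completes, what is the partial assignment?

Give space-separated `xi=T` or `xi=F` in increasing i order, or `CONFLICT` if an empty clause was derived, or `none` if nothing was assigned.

Answer: x1=F x2=F x3=F

Derivation:
unit clause [-3] forces x3=F; simplify:
  drop 3 from [3, 2, -1] -> [2, -1]
  satisfied 3 clause(s); 4 remain; assigned so far: [3]
unit clause [-2] forces x2=F; simplify:
  drop 2 from [2, -1] -> [-1]
  satisfied 2 clause(s); 2 remain; assigned so far: [2, 3]
unit clause [-1] forces x1=F; simplify:
  satisfied 2 clause(s); 0 remain; assigned so far: [1, 2, 3]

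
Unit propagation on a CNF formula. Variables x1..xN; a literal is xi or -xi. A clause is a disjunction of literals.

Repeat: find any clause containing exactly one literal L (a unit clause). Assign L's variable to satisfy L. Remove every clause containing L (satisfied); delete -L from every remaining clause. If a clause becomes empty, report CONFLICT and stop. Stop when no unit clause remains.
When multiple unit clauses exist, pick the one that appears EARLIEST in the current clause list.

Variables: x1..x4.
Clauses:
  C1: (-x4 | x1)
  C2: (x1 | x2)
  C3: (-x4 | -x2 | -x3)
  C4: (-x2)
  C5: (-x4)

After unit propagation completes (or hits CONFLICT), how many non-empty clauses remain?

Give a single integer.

Answer: 0

Derivation:
unit clause [-2] forces x2=F; simplify:
  drop 2 from [1, 2] -> [1]
  satisfied 2 clause(s); 3 remain; assigned so far: [2]
unit clause [1] forces x1=T; simplify:
  satisfied 2 clause(s); 1 remain; assigned so far: [1, 2]
unit clause [-4] forces x4=F; simplify:
  satisfied 1 clause(s); 0 remain; assigned so far: [1, 2, 4]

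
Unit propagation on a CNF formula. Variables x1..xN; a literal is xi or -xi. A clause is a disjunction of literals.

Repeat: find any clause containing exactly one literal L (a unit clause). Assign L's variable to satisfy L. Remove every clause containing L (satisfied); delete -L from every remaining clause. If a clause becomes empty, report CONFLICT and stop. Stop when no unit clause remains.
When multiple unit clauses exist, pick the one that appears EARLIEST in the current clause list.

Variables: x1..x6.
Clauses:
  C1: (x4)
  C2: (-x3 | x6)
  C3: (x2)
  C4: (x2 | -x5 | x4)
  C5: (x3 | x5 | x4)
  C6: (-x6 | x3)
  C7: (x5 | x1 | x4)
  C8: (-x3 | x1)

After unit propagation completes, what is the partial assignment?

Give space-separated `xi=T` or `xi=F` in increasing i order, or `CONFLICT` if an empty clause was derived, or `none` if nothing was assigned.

Answer: x2=T x4=T

Derivation:
unit clause [4] forces x4=T; simplify:
  satisfied 4 clause(s); 4 remain; assigned so far: [4]
unit clause [2] forces x2=T; simplify:
  satisfied 1 clause(s); 3 remain; assigned so far: [2, 4]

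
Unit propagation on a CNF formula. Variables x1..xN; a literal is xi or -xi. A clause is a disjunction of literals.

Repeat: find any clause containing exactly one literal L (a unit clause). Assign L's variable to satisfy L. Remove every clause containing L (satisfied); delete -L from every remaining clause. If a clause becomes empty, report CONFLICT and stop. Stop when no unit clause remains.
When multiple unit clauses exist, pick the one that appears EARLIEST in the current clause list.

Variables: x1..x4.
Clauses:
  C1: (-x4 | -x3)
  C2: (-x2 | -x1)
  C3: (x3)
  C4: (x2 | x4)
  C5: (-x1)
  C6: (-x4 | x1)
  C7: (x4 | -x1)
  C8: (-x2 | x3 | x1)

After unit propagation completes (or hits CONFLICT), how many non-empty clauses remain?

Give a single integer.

unit clause [3] forces x3=T; simplify:
  drop -3 from [-4, -3] -> [-4]
  satisfied 2 clause(s); 6 remain; assigned so far: [3]
unit clause [-4] forces x4=F; simplify:
  drop 4 from [2, 4] -> [2]
  drop 4 from [4, -1] -> [-1]
  satisfied 2 clause(s); 4 remain; assigned so far: [3, 4]
unit clause [2] forces x2=T; simplify:
  drop -2 from [-2, -1] -> [-1]
  satisfied 1 clause(s); 3 remain; assigned so far: [2, 3, 4]
unit clause [-1] forces x1=F; simplify:
  satisfied 3 clause(s); 0 remain; assigned so far: [1, 2, 3, 4]

Answer: 0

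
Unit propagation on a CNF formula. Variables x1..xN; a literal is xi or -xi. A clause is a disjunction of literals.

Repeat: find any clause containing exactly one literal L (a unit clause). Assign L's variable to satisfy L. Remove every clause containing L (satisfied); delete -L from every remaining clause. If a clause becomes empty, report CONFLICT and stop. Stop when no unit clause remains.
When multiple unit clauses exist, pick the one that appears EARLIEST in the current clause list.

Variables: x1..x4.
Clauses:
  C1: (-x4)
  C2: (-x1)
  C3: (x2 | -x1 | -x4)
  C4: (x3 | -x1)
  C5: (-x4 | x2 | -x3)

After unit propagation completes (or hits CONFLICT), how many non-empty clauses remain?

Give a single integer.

Answer: 0

Derivation:
unit clause [-4] forces x4=F; simplify:
  satisfied 3 clause(s); 2 remain; assigned so far: [4]
unit clause [-1] forces x1=F; simplify:
  satisfied 2 clause(s); 0 remain; assigned so far: [1, 4]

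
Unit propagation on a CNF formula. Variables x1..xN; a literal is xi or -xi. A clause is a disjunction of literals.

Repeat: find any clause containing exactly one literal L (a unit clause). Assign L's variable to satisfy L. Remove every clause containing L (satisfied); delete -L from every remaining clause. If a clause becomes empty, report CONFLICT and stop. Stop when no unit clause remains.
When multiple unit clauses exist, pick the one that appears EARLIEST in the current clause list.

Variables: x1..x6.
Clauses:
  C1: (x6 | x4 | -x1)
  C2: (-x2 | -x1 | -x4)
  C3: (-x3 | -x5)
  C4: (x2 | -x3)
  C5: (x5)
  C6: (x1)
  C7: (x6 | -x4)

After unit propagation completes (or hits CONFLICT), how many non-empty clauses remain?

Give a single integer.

unit clause [5] forces x5=T; simplify:
  drop -5 from [-3, -5] -> [-3]
  satisfied 1 clause(s); 6 remain; assigned so far: [5]
unit clause [-3] forces x3=F; simplify:
  satisfied 2 clause(s); 4 remain; assigned so far: [3, 5]
unit clause [1] forces x1=T; simplify:
  drop -1 from [6, 4, -1] -> [6, 4]
  drop -1 from [-2, -1, -4] -> [-2, -4]
  satisfied 1 clause(s); 3 remain; assigned so far: [1, 3, 5]

Answer: 3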